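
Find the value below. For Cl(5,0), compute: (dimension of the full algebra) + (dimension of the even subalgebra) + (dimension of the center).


n = 5 + 0 = 5
Total dim = 2^5 = 32
Even subalgebra dim = 2^4 = 16
n is odd, so center dim = 2
Sum = 32 + 16 + 2 = 50


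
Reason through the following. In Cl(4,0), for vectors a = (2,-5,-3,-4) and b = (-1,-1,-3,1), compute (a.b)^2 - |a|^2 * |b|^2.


a . b = 2*(-1) + (-5)*(-1) + (-3)*(-3) + (-4)*1
= -2 + 5 + 9 + (-4) = 8
|a|^2 = 2^2 + (-5)^2 + (-3)^2 + (-4)^2 = 54
|b|^2 = (-1)^2 + (-1)^2 + (-3)^2 + 1^2 = 12
(a.b)^2 = 8^2 = 64
|a|^2 * |b|^2 = 54 * 12 = 648
Result = 64 - 648 = -584


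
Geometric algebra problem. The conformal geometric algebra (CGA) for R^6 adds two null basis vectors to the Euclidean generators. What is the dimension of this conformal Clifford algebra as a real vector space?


The conformal model of R^6 uses Cl(7,1): the 6 Euclidean generators plus two extra orthogonal generators e+ (e+^2 = +1) and e- (e-^2 = -1), from which the null vectors e0, einf are built.
Number of generators m = 6 + 2 = 8.
dim Cl(p,q) = 2^m = 2^8 = 256


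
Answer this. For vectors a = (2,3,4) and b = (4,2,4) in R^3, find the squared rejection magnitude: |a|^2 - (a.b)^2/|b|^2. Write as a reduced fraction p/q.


|a|^2 = 2^2 + 3^2 + 4^2 = 29
|b|^2 = 4^2 + 2^2 + 4^2 = 36
a . b = 2*4 + 3*2 + 4*4 = 30
(a.b)^2 = 30^2 = 900
|rej|^2 = 29 - 900/36
= (1044 - 900)/36
= 144/36
In lowest terms: 4/1


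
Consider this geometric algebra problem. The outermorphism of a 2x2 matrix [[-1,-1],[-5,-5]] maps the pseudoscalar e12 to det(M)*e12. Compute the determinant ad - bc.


The outermorphism of a linear map f sends e1^e2 to f(e1)^f(e2).
f(e1) = -1*e1 - 5*e2
f(e2) = -1*e1 - 5*e2
f(e1) ^ f(e2) = (-1*e1 - 5*e2) ^ (-1*e1 - 5*e2)
= (-1)*(-5)*e12 + (-5)*(-1)*e21
= (5 - 5)*e12
= 0*e12
Coefficient = 0


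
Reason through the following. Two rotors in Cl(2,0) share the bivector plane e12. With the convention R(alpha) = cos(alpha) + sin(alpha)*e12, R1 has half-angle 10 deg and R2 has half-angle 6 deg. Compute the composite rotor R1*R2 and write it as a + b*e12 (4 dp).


Same-plane rotors commute and their half-angles add:
R1*R2 = cos(a1 + a2) + sin(a1 + a2)*e12.
a1 + a2 = 10 + 6 = 16 deg
cos(16 deg) = 0.9613
sin(16 deg) = 0.2756
R1*R2 = 0.9613 + 0.2756*e12


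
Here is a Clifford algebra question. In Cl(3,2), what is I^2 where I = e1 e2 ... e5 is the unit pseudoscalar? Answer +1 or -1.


The pseudoscalar I = e1...e_n (product of all n generators) of Cl(p,q) satisfies I^2 = (-1)^(q + n(n-1)/2).
p = 3, q = 2, n = p + q = 5
n(n-1)/2 = 5 * 4 / 2 = 10
Exponent = q + n(n-1)/2 = 2 + 10 = 12
I^2 = (-1)^12 = +1


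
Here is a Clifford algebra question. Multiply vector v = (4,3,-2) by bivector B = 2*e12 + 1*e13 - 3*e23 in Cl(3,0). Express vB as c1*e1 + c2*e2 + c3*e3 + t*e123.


vB has grade-1 (vector) and grade-3 (trivector) parts: vB = (v _| B) + (v ^ B).
Vector part <vB>_1:
  e1: -v2*b12 - v3*b13 = -(3)*(2) - (-2)*(1) = -4
  e2: v1*b12 - v3*b23 = (4)*(2) - (-2)*(-3) = 2
  e3: v1*b13 + v2*b23 = (4)*(1) + (3)*(-3) = -5
Trivector part <vB>_3:
  e123: v1*b23 - v2*b13 + v3*b12 = (4)*(-3) - (3)*(1) + (-2)*(2) = -19
vB = -4*e1 + 2*e2 - 5*e3 - 19*e123


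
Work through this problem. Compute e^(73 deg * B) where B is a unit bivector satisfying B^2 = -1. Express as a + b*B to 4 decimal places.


For a unit bivector B with B^2 = -1, the exponential series gives
e^(theta*B) = cos(theta) + sin(theta)*B (the GA analogue of Euler's formula).
theta = 73 degrees = 1.27409 rad
cos(73 deg) = 0.2924
sin(73 deg) = 0.9563
exp(theta*B) = 0.2924 + 0.9563*B


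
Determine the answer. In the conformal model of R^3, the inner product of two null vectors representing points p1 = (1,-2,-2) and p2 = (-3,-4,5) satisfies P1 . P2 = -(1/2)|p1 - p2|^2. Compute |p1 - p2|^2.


p1 - p2 = (4, 2, -7)
|p1 - p2|^2 = 4^2 + 2^2 + (-7)^2
= 16 + 4 + 49
= 69


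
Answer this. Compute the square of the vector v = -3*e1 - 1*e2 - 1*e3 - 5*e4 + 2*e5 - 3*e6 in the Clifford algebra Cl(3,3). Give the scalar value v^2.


v^2 = sum of c_i^2 * e_i^2
Positive signature terms (e_i^2 = +1): (-3)^2 + (-1)^2 + (-1)^2 = 11
Negative signature terms (e_j^2 = -1): (-5)^2 + 2^2 + (-3)^2 = 38
v^2 = 11 - 38 = -27


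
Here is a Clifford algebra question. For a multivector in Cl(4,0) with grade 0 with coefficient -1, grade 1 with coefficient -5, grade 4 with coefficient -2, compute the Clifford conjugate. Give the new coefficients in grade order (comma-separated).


Clifford conjugate sign for grade k: (-1)^(k(k+1)/2)
Grade 0: (-1)^(0*1/2) = (-1)^0 = 1, coeff -1 -> -1
Grade 1: (-1)^(1*2/2) = (-1)^1 = -1, coeff -5 -> 5
Grade 4: (-1)^(4*5/2) = (-1)^10 = 1, coeff -2 -> -2
Conjugated coefficients: -1, 5, -2


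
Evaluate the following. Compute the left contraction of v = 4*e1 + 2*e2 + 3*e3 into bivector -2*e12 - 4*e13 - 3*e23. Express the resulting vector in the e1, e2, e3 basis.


Left contraction v _| B = <vB>_1 (grade-1 part of the geometric product vB).
Using e1_|e12 = e2, e2_|e12 = -e1, e1_|e13 = e3, e3_|e13 = -e1, e2_|e23 = e3, e3_|e23 = -e2:
e1 coeff: -v2*b12 - v3*b13 = -(2)*(-2) - (3)*(-4) = 16
e2 coeff: v1*b12 - v3*b23 = (4)*(-2) - (3)*(-3) = 1
e3 coeff: v1*b13 + v2*b23 = (4)*(-4) + (2)*(-3) = -22
v _| B = 16*e1 + 1*e2 - 22*e3


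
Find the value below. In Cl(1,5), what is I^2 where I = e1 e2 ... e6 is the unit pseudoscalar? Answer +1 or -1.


The pseudoscalar I = e1...e_n (product of all n generators) of Cl(p,q) satisfies I^2 = (-1)^(q + n(n-1)/2).
p = 1, q = 5, n = p + q = 6
n(n-1)/2 = 6 * 5 / 2 = 15
Exponent = q + n(n-1)/2 = 5 + 15 = 20
I^2 = (-1)^20 = +1


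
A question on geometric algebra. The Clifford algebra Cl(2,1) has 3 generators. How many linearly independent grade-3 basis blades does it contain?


Number of grade-k basis blades in Cl(p,q) with n = p + q is C(n, k).
n = 2 + 1 = 3
C(3, 3) = 3! / (3! * 0!)
= 6 / (6 * 1)
= 1


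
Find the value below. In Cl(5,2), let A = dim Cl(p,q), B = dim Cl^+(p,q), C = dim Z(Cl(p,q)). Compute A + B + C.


n = 5 + 2 = 7
Total dim = 2^7 = 128
Even subalgebra dim = 2^6 = 64
n is odd, so center dim = 2
Sum = 128 + 64 + 2 = 194


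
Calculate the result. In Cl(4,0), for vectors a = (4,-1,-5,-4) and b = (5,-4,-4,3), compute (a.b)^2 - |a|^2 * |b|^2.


a . b = 4*5 + (-1)*(-4) + (-5)*(-4) + (-4)*3
= 20 + 4 + 20 + (-12) = 32
|a|^2 = 4^2 + (-1)^2 + (-5)^2 + (-4)^2 = 58
|b|^2 = 5^2 + (-4)^2 + (-4)^2 + 3^2 = 66
(a.b)^2 = 32^2 = 1024
|a|^2 * |b|^2 = 58 * 66 = 3828
Result = 1024 - 3828 = -2804


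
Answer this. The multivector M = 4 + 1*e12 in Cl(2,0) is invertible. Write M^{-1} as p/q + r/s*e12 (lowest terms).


M = 4 + 1*e12, where e12^2 = -1.
Since M commutes with its reverse ~M = a - b*e12, M * ~M = a^2 - b^2*e12^2 = a^2 + b^2.
So M^{-1} = ~M / (a^2 + b^2) = (a - b*e12)/(a^2 + b^2).
a^2 + b^2 = 16 + 1 = 17
Scalar part = 4/17 = 4/17
Bivector coeff = -1/17 = -1/17
M^{-1} = 4/17 - 1/17*e12


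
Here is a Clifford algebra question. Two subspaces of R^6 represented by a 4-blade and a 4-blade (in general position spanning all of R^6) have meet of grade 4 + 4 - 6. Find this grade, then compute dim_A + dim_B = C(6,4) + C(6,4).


Meet grade = grade(A) + grade(B) - n
= 4 + 4 - 6 = 2
C(6,4) = 15
C(6,4) = 15
dim_A + dim_B = 15 + 15 = 30


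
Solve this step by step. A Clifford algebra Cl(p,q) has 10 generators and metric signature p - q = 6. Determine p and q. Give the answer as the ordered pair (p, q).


We need p + q = 10 and p - q = 6.
Adding: 2p = 10 + 6 = 16, so p = 8.
Then q = 10 - 8 = 2.
(p, q) = (8, 2)


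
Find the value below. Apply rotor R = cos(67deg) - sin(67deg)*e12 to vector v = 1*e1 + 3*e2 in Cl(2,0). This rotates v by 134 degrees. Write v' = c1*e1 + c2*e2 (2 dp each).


Rotor R = cos(67deg) - sin(67deg)*e12
Rotation angle theta = 2 * 67 = 134 degrees
v' = R*v*~R rotates v by theta.
cos(134deg) = -0.6947, sin(134deg) = 0.7193
v'_1 = 1*cos(134deg) - 3*sin(134deg)
= 1*(-0.6947) - 3*0.7193
= -2.85
v'_2 = 1*sin(134deg) + 3*cos(134deg)
= 1*0.7193 + 3*(-0.6947)
= -1.36
v' = -2.85*e1 - 1.36*e2


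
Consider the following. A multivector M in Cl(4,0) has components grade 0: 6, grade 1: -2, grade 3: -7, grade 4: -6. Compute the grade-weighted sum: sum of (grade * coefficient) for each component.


Grade-weighted sum = sum of grade_k * coefficient_k
0*6 = 0
1*(-2) = -2
3*(-7) = -21
4*(-6) = -24
Total = 0 + (-2) + (-21) + (-24) = -47


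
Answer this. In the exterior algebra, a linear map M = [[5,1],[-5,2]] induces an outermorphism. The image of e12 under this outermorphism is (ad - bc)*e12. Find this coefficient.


The outermorphism of a linear map f sends e1^e2 to f(e1)^f(e2).
f(e1) = 5*e1 - 5*e2
f(e2) = 1*e1 + 2*e2
f(e1) ^ f(e2) = (5*e1 - 5*e2) ^ (1*e1 + 2*e2)
= 5*2*e12 + (-5)*1*e21
= (10 - (-5))*e12
= 15*e12
Coefficient = 15


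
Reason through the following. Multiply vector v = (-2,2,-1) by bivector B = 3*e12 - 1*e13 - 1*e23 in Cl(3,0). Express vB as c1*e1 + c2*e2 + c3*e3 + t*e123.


vB has grade-1 (vector) and grade-3 (trivector) parts: vB = (v _| B) + (v ^ B).
Vector part <vB>_1:
  e1: -v2*b12 - v3*b13 = -(2)*(3) - (-1)*(-1) = -7
  e2: v1*b12 - v3*b23 = (-2)*(3) - (-1)*(-1) = -7
  e3: v1*b13 + v2*b23 = (-2)*(-1) + (2)*(-1) = 0
Trivector part <vB>_3:
  e123: v1*b23 - v2*b13 + v3*b12 = (-2)*(-1) - (2)*(-1) + (-1)*(3) = 1
vB = -7*e1 - 7*e2 + 0*e3 + 1*e123


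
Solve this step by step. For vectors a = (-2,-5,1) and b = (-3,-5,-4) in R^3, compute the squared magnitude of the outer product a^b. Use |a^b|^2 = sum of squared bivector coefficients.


a wedge b = (a1*b2 - a2*b1)*e12 + (a1*b3 - a3*b1)*e13 + (a2*b3 - a3*b2)*e23
e12 coeff: (-2)*(-5) - (-5)*(-3) = 10 - 15 = -5
e13 coeff: (-2)*(-4) - 1*(-3) = 8 - (-3) = 11
e23 coeff: (-5)*(-4) - 1*(-5) = 20 - (-5) = 25
|a wedge b|^2 = (-5)^2 + 11^2 + 25^2
= 25 + 121 + 625
= 771


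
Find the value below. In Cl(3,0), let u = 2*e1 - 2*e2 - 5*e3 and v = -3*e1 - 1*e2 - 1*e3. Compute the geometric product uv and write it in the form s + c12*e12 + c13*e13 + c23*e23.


In Cl(3,0): e_i^2 = 1, e_ie_j = -e_je_i for i != j.
Scalar part = u . v = 2*(-3) + (-2)*(-1) + (-5)*(-1)
= -6 + 2 + 5 = 1
e12 coeff = 2*(-1) - (-2)*(-3) = -2 - 6 = -8
e13 coeff = 2*(-1) - (-5)*(-3) = -2 - 15 = -17
e23 coeff = (-2)*(-1) - (-5)*(-1) = 2 - 5 = -3
uv = 1 - 8*e12 - 17*e13 - 3*e23


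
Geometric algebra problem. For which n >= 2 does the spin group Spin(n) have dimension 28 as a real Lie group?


dim Spin(n) = dim so(n) = n(n-1)/2.
Solve n(n-1)/2 = 28, i.e. n^2 - n - 56 = 0.
Discriminant = 1 + 8*28 = 225
n = (1 + sqrt(225))/2 = (1 + 15)/2 = 8


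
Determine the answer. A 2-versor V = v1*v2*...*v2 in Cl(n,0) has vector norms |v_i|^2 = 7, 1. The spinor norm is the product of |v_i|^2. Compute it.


Spinor norm N(V) = |v1|^2 * |v2|^2 * ... * |v2|^2
= 7 * 1
Running product: 7, 7
N(V) = 7


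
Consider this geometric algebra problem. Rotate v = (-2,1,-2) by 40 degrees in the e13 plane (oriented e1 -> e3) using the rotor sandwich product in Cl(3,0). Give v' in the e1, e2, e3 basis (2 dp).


Rotor R = cos(20deg) - sin(20deg)*e13
Rotation angle theta = 2 * 20 = 40 degrees in the e13 plane (e1 -> e3).
The component perpendicular to the plane (e2) is invariant: v'_2 = v2 = 1.00
cos(40deg) = 0.7660, sin(40deg) = 0.6428
v'_1 = v1*cos(theta) - v3*sin(theta) = -2*0.7660 - (-2)*0.6428 = -0.25
v'_3 = v1*sin(theta) + v3*cos(theta) = -2*0.6428 + (-2)*0.7660 = -2.82
v' = -0.25*e1 + 1.00*e2 - 2.82*e3


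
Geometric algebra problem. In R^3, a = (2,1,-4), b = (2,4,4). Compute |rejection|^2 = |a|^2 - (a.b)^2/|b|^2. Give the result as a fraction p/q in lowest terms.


|a|^2 = 2^2 + 1^2 + (-4)^2 = 21
|b|^2 = 2^2 + 4^2 + 4^2 = 36
a . b = 2*2 + 1*4 + (-4)*4 = -8
(a.b)^2 = (-8)^2 = 64
|rej|^2 = 21 - 64/36
= (756 - 64)/36
= 692/36
In lowest terms: 173/9


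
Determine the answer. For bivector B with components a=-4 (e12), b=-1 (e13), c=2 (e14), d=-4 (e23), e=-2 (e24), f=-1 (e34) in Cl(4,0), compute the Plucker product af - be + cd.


Plucker relation: af - be + cd
a*f = (-4)*(-1) = 4
b*e = (-1)*(-2) = 2
c*d = 2*(-4) = -8
af - be + cd = 4 - 2 + (-8)
= -6


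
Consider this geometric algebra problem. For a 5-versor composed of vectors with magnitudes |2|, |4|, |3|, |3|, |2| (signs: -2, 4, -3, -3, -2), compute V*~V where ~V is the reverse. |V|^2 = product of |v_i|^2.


Each vector v_i has |v_i|^2 = s_i^2
Squared scales: (-2)^2 = 4, 4^2 = 16, (-3)^2 = 9, (-3)^2 = 9, (-2)^2 = 4
|V|^2 = 4 * 16 * 9 * 9 * 4
= 20736


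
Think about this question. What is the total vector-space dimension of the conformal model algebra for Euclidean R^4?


The conformal model of R^4 uses Cl(5,1): the 4 Euclidean generators plus two extra orthogonal generators e+ (e+^2 = +1) and e- (e-^2 = -1), from which the null vectors e0, einf are built.
Number of generators m = 4 + 2 = 6.
dim Cl(p,q) = 2^m = 2^6 = 64


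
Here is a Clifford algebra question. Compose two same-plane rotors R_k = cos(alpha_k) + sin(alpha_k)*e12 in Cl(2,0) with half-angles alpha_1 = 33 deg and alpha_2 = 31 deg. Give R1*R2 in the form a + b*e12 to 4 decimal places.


Same-plane rotors commute and their half-angles add:
R1*R2 = cos(a1 + a2) + sin(a1 + a2)*e12.
a1 + a2 = 33 + 31 = 64 deg
cos(64 deg) = 0.4384
sin(64 deg) = 0.8988
R1*R2 = 0.4384 + 0.8988*e12


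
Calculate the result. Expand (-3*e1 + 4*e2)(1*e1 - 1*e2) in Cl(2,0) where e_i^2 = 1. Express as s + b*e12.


Expand: (-3*e1 + 4*e2)(1*e1 - 1*e2)
= (-3)*1*e1e1 + (-3)*(-1)*e1e2 + 4*1*e2e1 + 4*(-1)*e2e2
Using e1^2 = e2^2 = 1, e2e1 = -e1e2:
Scalar part s = (-3)*1 + 4*(-1) = -3 + (-4) = -7
Bivector part b = (-3)*(-1) - 4*1 = 3 - 4 = -1
uv = -7 - 1*e12


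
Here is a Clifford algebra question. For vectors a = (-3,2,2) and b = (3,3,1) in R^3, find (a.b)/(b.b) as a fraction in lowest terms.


Projection coefficient = (a . b) / (b . b)
a . b = (-3)*3 + 2*3 + 2*1
= -9 + 6 + 2 = -1
b . b = 3^2 + 3^2 + 1^2
= 9 + 9 + 1 = 19
Coefficient = -1/19
In lowest terms: -1/19


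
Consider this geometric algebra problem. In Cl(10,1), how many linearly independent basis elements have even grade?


Even subalgebra dimension = 2^(n-1)
n = 10 + 1 = 11
2^(11 - 1) = 2^10 = 1024
Verification: sum of C(11,k) for even k = 1 + 55 + 330 + 462 + 165 + 11 = 1024
Result = 1024


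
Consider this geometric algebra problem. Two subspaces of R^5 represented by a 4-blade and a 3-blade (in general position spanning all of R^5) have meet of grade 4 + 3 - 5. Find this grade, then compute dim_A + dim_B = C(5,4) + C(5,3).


Meet grade = grade(A) + grade(B) - n
= 4 + 3 - 5 = 2
C(5,4) = 5
C(5,3) = 10
dim_A + dim_B = 5 + 10 = 15


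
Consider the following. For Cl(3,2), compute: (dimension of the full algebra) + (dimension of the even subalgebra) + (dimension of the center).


n = 3 + 2 = 5
Total dim = 2^5 = 32
Even subalgebra dim = 2^4 = 16
n is odd, so center dim = 2
Sum = 32 + 16 + 2 = 50


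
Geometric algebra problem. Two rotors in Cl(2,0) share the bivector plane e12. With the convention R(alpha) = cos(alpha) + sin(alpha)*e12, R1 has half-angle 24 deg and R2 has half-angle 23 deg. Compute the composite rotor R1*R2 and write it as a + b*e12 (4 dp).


Same-plane rotors commute and their half-angles add:
R1*R2 = cos(a1 + a2) + sin(a1 + a2)*e12.
a1 + a2 = 24 + 23 = 47 deg
cos(47 deg) = 0.6820
sin(47 deg) = 0.7314
R1*R2 = 0.6820 + 0.7314*e12


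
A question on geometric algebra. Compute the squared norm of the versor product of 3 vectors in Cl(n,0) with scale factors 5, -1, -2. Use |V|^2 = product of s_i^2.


Each vector v_i has |v_i|^2 = s_i^2
Squared scales: 5^2 = 25, (-1)^2 = 1, (-2)^2 = 4
|V|^2 = 25 * 1 * 4
= 100


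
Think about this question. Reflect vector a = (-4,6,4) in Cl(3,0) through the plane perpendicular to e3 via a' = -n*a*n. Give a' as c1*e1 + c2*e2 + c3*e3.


Reflection formula: a' = -n*a*n, with n = e3 (unit vector, n^2 = 1).
For reflection through hyperplane perp to e3:
The component along e3 flips sign, others stay.
a = (-4, 6, 4)
a' = (-4, 6, -4)
a' = -4*e1 + 6*e2 - 4*e3


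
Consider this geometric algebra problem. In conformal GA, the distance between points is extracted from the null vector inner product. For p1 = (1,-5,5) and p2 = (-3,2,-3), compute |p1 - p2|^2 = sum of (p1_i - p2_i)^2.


p1 - p2 = (4, -7, 8)
|p1 - p2|^2 = 4^2 + (-7)^2 + 8^2
= 16 + 49 + 64
= 129


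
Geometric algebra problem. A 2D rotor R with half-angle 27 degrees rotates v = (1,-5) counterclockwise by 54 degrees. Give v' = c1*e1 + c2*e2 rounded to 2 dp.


Rotor R = cos(27deg) - sin(27deg)*e12
Rotation angle theta = 2 * 27 = 54 degrees
v' = R*v*~R rotates v by theta.
cos(54deg) = 0.5878, sin(54deg) = 0.8090
v'_1 = 1*cos(54deg) - (-5)*sin(54deg)
= 1*0.5878 - (-5)*0.8090
= 4.63
v'_2 = 1*sin(54deg) + (-5)*cos(54deg)
= 1*0.8090 + (-5)*0.5878
= -2.13
v' = 4.63*e1 - 2.13*e2


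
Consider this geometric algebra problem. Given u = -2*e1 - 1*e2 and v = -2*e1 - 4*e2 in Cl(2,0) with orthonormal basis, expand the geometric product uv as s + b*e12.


Expand: (-2*e1 - 1*e2)(-2*e1 - 4*e2)
= (-2)*(-2)*e1e1 + (-2)*(-4)*e1e2 + (-1)*(-2)*e2e1 + (-1)*(-4)*e2e2
Using e1^2 = e2^2 = 1, e2e1 = -e1e2:
Scalar part s = (-2)*(-2) + (-1)*(-4) = 4 + 4 = 8
Bivector part b = (-2)*(-4) - (-1)*(-2) = 8 - 2 = 6
uv = 8 + 6*e12


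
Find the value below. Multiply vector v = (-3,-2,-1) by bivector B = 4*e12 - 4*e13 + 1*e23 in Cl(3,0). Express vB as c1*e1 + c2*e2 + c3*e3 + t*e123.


vB has grade-1 (vector) and grade-3 (trivector) parts: vB = (v _| B) + (v ^ B).
Vector part <vB>_1:
  e1: -v2*b12 - v3*b13 = -(-2)*(4) - (-1)*(-4) = 4
  e2: v1*b12 - v3*b23 = (-3)*(4) - (-1)*(1) = -11
  e3: v1*b13 + v2*b23 = (-3)*(-4) + (-2)*(1) = 10
Trivector part <vB>_3:
  e123: v1*b23 - v2*b13 + v3*b12 = (-3)*(1) - (-2)*(-4) + (-1)*(4) = -15
vB = 4*e1 - 11*e2 + 10*e3 - 15*e123


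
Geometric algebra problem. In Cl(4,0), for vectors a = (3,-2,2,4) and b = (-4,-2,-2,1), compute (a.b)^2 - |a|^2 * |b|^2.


a . b = 3*(-4) + (-2)*(-2) + 2*(-2) + 4*1
= -12 + 4 + (-4) + 4 = -8
|a|^2 = 3^2 + (-2)^2 + 2^2 + 4^2 = 33
|b|^2 = (-4)^2 + (-2)^2 + (-2)^2 + 1^2 = 25
(a.b)^2 = (-8)^2 = 64
|a|^2 * |b|^2 = 33 * 25 = 825
Result = 64 - 825 = -761


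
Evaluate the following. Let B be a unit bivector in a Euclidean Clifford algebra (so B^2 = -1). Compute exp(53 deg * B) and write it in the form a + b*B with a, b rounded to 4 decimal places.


For a unit bivector B with B^2 = -1, the exponential series gives
e^(theta*B) = cos(theta) + sin(theta)*B (the GA analogue of Euler's formula).
theta = 53 degrees = 0.925025 rad
cos(53 deg) = 0.6018
sin(53 deg) = 0.7986
exp(theta*B) = 0.6018 + 0.7986*B


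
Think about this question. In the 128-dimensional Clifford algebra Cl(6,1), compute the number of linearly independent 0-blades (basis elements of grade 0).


Number of grade-k basis blades in Cl(p,q) with n = p + q is C(n, k).
n = 6 + 1 = 7
C(7, 0) = 7! / (0! * 7!)
= 5040 / (1 * 5040)
= 1


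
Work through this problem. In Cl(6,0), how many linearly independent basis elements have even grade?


Even subalgebra dimension = 2^(n-1)
n = 6 + 0 = 6
2^(6 - 1) = 2^5 = 32
Verification: sum of C(6,k) for even k = 1 + 15 + 15 + 1 = 32
Result = 32


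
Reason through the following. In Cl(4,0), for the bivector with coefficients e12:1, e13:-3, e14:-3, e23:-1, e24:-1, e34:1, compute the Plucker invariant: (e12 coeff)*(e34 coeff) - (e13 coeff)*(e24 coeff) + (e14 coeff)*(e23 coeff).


Plucker relation: af - be + cd
a*f = 1*1 = 1
b*e = (-3)*(-1) = 3
c*d = (-3)*(-1) = 3
af - be + cd = 1 - 3 + 3
= 1


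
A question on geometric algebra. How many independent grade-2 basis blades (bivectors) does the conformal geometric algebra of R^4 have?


The conformal model of R^4 uses Cl(5,1) with m = 4 + 2 = 6 generators.
Number of grade-2 blades = C(m, 2) = C(6, 2)
= 6*5/2 = 15


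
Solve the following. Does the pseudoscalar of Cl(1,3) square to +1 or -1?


The pseudoscalar I = e1...e_n (product of all n generators) of Cl(p,q) satisfies I^2 = (-1)^(q + n(n-1)/2).
p = 1, q = 3, n = p + q = 4
n(n-1)/2 = 4 * 3 / 2 = 6
Exponent = q + n(n-1)/2 = 3 + 6 = 9
I^2 = (-1)^9 = -1


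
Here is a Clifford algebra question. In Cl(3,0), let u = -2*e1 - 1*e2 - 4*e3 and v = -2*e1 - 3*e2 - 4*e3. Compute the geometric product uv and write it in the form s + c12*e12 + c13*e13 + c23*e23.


In Cl(3,0): e_i^2 = 1, e_ie_j = -e_je_i for i != j.
Scalar part = u . v = (-2)*(-2) + (-1)*(-3) + (-4)*(-4)
= 4 + 3 + 16 = 23
e12 coeff = (-2)*(-3) - (-1)*(-2) = 6 - 2 = 4
e13 coeff = (-2)*(-4) - (-4)*(-2) = 8 - 8 = 0
e23 coeff = (-1)*(-4) - (-4)*(-3) = 4 - 12 = -8
uv = 23 + 4*e12 + 0*e13 - 8*e23


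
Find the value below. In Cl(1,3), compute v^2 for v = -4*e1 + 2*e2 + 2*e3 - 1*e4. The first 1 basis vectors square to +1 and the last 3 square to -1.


v^2 = sum of c_i^2 * e_i^2
Positive signature terms (e_i^2 = +1): (-4)^2 = 16
Negative signature terms (e_j^2 = -1): 2^2 + 2^2 + (-1)^2 = 9
v^2 = 16 - 9 = 7


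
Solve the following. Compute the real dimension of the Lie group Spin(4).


Spin(n) double-covers SO(n); both have Lie algebra so(n) of dimension n(n-1)/2.
n = 4
n(n-1) = 4 * 3 = 12
dim Spin(4) = 12/2 = 6


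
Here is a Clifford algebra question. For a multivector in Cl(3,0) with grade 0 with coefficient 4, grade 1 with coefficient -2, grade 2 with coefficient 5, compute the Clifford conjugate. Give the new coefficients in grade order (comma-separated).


Clifford conjugate sign for grade k: (-1)^(k(k+1)/2)
Grade 0: (-1)^(0*1/2) = (-1)^0 = 1, coeff 4 -> 4
Grade 1: (-1)^(1*2/2) = (-1)^1 = -1, coeff -2 -> 2
Grade 2: (-1)^(2*3/2) = (-1)^3 = -1, coeff 5 -> -5
Conjugated coefficients: 4, 2, -5


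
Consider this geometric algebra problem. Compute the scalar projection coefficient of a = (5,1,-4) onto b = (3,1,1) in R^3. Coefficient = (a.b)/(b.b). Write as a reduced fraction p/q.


Projection coefficient = (a . b) / (b . b)
a . b = 5*3 + 1*1 + (-4)*1
= 15 + 1 + (-4) = 12
b . b = 3^2 + 1^2 + 1^2
= 9 + 1 + 1 = 11
Coefficient = 12/11
In lowest terms: 12/11


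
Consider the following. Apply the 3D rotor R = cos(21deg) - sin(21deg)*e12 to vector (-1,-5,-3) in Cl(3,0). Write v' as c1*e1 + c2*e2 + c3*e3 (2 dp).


Rotor R = cos(21deg) - sin(21deg)*e12
Rotation angle theta = 2 * 21 = 42 degrees in the e12 plane (e1 -> e2).
The component perpendicular to the plane (e3) is invariant: v'_3 = v3 = -3.00
cos(42deg) = 0.7431, sin(42deg) = 0.6691
v'_1 = v1*cos(theta) - v2*sin(theta) = -1*0.7431 - (-5)*0.6691 = 2.60
v'_2 = v1*sin(theta) + v2*cos(theta) = -1*0.6691 + (-5)*0.7431 = -4.38
v' = 2.60*e1 - 4.38*e2 - 3.00*e3


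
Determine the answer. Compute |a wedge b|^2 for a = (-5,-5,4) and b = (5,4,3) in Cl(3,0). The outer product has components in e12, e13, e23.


a wedge b = (a1*b2 - a2*b1)*e12 + (a1*b3 - a3*b1)*e13 + (a2*b3 - a3*b2)*e23
e12 coeff: (-5)*4 - (-5)*5 = -20 - (-25) = 5
e13 coeff: (-5)*3 - 4*5 = -15 - 20 = -35
e23 coeff: (-5)*3 - 4*4 = -15 - 16 = -31
|a wedge b|^2 = 5^2 + (-35)^2 + (-31)^2
= 25 + 1225 + 961
= 2211


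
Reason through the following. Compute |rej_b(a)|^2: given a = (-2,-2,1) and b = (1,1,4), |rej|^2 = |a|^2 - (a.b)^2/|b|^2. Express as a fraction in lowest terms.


|a|^2 = (-2)^2 + (-2)^2 + 1^2 = 9
|b|^2 = 1^2 + 1^2 + 4^2 = 18
a . b = (-2)*1 + (-2)*1 + 1*4 = 0
(a.b)^2 = 0^2 = 0
|rej|^2 = 9 - 0/18
= (162 - 0)/18
= 162/18
In lowest terms: 9/1


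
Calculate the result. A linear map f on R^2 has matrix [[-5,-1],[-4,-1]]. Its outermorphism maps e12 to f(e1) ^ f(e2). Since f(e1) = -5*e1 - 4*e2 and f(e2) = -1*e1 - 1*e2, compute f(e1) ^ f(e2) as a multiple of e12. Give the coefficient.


The outermorphism of a linear map f sends e1^e2 to f(e1)^f(e2).
f(e1) = -5*e1 - 4*e2
f(e2) = -1*e1 - 1*e2
f(e1) ^ f(e2) = (-5*e1 - 4*e2) ^ (-1*e1 - 1*e2)
= (-5)*(-1)*e12 + (-4)*(-1)*e21
= (5 - 4)*e12
= 1*e12
Coefficient = 1


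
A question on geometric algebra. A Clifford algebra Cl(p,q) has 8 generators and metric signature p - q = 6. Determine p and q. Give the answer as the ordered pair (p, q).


We need p + q = 8 and p - q = 6.
Adding: 2p = 8 + 6 = 14, so p = 7.
Then q = 8 - 7 = 1.
(p, q) = (7, 1)


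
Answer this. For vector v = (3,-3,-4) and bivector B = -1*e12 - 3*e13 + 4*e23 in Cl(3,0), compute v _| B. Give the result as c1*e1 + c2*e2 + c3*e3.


Left contraction v _| B = <vB>_1 (grade-1 part of the geometric product vB).
Using e1_|e12 = e2, e2_|e12 = -e1, e1_|e13 = e3, e3_|e13 = -e1, e2_|e23 = e3, e3_|e23 = -e2:
e1 coeff: -v2*b12 - v3*b13 = -(-3)*(-1) - (-4)*(-3) = -15
e2 coeff: v1*b12 - v3*b23 = (3)*(-1) - (-4)*(4) = 13
e3 coeff: v1*b13 + v2*b23 = (3)*(-3) + (-3)*(4) = -21
v _| B = -15*e1 + 13*e2 - 21*e3


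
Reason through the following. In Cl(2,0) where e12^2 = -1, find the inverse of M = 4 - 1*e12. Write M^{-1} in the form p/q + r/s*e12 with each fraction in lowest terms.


M = 4 - 1*e12, where e12^2 = -1.
Since M commutes with its reverse ~M = a - b*e12, M * ~M = a^2 - b^2*e12^2 = a^2 + b^2.
So M^{-1} = ~M / (a^2 + b^2) = (a - b*e12)/(a^2 + b^2).
a^2 + b^2 = 16 + 1 = 17
Scalar part = 4/17 = 4/17
Bivector coeff = 1/17 = 1/17
M^{-1} = 4/17 + 1/17*e12


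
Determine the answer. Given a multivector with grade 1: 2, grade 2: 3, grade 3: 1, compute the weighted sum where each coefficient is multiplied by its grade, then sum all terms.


Grade-weighted sum = sum of grade_k * coefficient_k
1*2 = 2
2*3 = 6
3*1 = 3
Total = 2 + 6 + 3 = 11


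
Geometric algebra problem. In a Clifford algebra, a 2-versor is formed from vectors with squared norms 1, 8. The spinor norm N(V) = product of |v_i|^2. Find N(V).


Spinor norm N(V) = |v1|^2 * |v2|^2 * ... * |v2|^2
= 1 * 8
Running product: 1, 8
N(V) = 8


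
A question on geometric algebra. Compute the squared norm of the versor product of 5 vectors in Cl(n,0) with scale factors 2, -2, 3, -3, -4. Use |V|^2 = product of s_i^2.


Each vector v_i has |v_i|^2 = s_i^2
Squared scales: 2^2 = 4, (-2)^2 = 4, 3^2 = 9, (-3)^2 = 9, (-4)^2 = 16
|V|^2 = 4 * 4 * 9 * 9 * 16
= 20736


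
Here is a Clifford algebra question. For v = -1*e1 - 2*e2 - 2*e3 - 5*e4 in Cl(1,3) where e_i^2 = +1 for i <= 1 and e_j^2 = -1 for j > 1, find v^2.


v^2 = sum of c_i^2 * e_i^2
Positive signature terms (e_i^2 = +1): (-1)^2 = 1
Negative signature terms (e_j^2 = -1): (-2)^2 + (-2)^2 + (-5)^2 = 33
v^2 = 1 - 33 = -32


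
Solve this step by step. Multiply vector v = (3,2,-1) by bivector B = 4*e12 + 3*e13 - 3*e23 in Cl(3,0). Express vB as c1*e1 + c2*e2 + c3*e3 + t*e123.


vB has grade-1 (vector) and grade-3 (trivector) parts: vB = (v _| B) + (v ^ B).
Vector part <vB>_1:
  e1: -v2*b12 - v3*b13 = -(2)*(4) - (-1)*(3) = -5
  e2: v1*b12 - v3*b23 = (3)*(4) - (-1)*(-3) = 9
  e3: v1*b13 + v2*b23 = (3)*(3) + (2)*(-3) = 3
Trivector part <vB>_3:
  e123: v1*b23 - v2*b13 + v3*b12 = (3)*(-3) - (2)*(3) + (-1)*(4) = -19
vB = -5*e1 + 9*e2 + 3*e3 - 19*e123


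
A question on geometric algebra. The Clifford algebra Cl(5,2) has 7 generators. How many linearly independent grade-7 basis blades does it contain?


Number of grade-k basis blades in Cl(p,q) with n = p + q is C(n, k).
n = 5 + 2 = 7
C(7, 7) = 7! / (7! * 0!)
= 5040 / (5040 * 1)
= 1


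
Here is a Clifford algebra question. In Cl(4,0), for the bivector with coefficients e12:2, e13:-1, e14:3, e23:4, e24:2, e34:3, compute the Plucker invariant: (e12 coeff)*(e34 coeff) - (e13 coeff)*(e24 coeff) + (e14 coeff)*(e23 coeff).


Plucker relation: af - be + cd
a*f = 2*3 = 6
b*e = (-1)*2 = -2
c*d = 3*4 = 12
af - be + cd = 6 - (-2) + 12
= 20


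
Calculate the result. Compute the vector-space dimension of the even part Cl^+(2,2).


Even subalgebra dimension = 2^(n-1)
n = 2 + 2 = 4
2^(4 - 1) = 2^3 = 8
Verification: sum of C(4,k) for even k = 1 + 6 + 1 = 8
Result = 8


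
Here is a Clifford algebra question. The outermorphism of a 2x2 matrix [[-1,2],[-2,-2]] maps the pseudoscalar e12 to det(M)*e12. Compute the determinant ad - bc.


The outermorphism of a linear map f sends e1^e2 to f(e1)^f(e2).
f(e1) = -1*e1 - 2*e2
f(e2) = 2*e1 - 2*e2
f(e1) ^ f(e2) = (-1*e1 - 2*e2) ^ (2*e1 - 2*e2)
= (-1)*(-2)*e12 + (-2)*2*e21
= (2 - (-4))*e12
= 6*e12
Coefficient = 6


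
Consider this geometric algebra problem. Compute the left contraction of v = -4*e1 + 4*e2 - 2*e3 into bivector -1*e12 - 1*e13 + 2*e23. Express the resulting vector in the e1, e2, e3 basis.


Left contraction v _| B = <vB>_1 (grade-1 part of the geometric product vB).
Using e1_|e12 = e2, e2_|e12 = -e1, e1_|e13 = e3, e3_|e13 = -e1, e2_|e23 = e3, e3_|e23 = -e2:
e1 coeff: -v2*b12 - v3*b13 = -(4)*(-1) - (-2)*(-1) = 2
e2 coeff: v1*b12 - v3*b23 = (-4)*(-1) - (-2)*(2) = 8
e3 coeff: v1*b13 + v2*b23 = (-4)*(-1) + (4)*(2) = 12
v _| B = 2*e1 + 8*e2 + 12*e3


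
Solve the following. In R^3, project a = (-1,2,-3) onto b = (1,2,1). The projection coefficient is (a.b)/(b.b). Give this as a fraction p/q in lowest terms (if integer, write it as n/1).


Projection coefficient = (a . b) / (b . b)
a . b = (-1)*1 + 2*2 + (-3)*1
= -1 + 4 + (-3) = 0
b . b = 1^2 + 2^2 + 1^2
= 1 + 4 + 1 = 6
Coefficient = 0/6
In lowest terms: 0/1


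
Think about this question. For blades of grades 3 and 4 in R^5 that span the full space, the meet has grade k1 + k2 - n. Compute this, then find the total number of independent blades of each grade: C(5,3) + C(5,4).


Meet grade = grade(A) + grade(B) - n
= 3 + 4 - 5 = 2
C(5,3) = 10
C(5,4) = 5
dim_A + dim_B = 10 + 5 = 15


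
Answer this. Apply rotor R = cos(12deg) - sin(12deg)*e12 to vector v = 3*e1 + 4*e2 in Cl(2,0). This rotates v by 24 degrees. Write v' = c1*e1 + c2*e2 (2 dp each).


Rotor R = cos(12deg) - sin(12deg)*e12
Rotation angle theta = 2 * 12 = 24 degrees
v' = R*v*~R rotates v by theta.
cos(24deg) = 0.9135, sin(24deg) = 0.4067
v'_1 = 3*cos(24deg) - 4*sin(24deg)
= 3*0.9135 - 4*0.4067
= 1.11
v'_2 = 3*sin(24deg) + 4*cos(24deg)
= 3*0.4067 + 4*0.9135
= 4.87
v' = 1.11*e1 + 4.87*e2


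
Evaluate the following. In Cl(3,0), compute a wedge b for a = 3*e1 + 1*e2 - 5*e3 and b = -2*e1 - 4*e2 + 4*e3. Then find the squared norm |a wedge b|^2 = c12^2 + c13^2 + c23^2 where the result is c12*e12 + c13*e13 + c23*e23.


a wedge b = (a1*b2 - a2*b1)*e12 + (a1*b3 - a3*b1)*e13 + (a2*b3 - a3*b2)*e23
e12 coeff: 3*(-4) - 1*(-2) = -12 - (-2) = -10
e13 coeff: 3*4 - (-5)*(-2) = 12 - 10 = 2
e23 coeff: 1*4 - (-5)*(-4) = 4 - 20 = -16
|a wedge b|^2 = (-10)^2 + 2^2 + (-16)^2
= 100 + 4 + 256
= 360


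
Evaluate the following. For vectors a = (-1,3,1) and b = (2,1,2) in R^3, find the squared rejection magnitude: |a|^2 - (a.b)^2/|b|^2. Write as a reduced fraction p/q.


|a|^2 = (-1)^2 + 3^2 + 1^2 = 11
|b|^2 = 2^2 + 1^2 + 2^2 = 9
a . b = (-1)*2 + 3*1 + 1*2 = 3
(a.b)^2 = 3^2 = 9
|rej|^2 = 11 - 9/9
= (99 - 9)/9
= 90/9
In lowest terms: 10/1


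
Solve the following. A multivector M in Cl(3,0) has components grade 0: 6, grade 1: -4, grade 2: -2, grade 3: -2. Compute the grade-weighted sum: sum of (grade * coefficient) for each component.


Grade-weighted sum = sum of grade_k * coefficient_k
0*6 = 0
1*(-4) = -4
2*(-2) = -4
3*(-2) = -6
Total = 0 + (-4) + (-4) + (-6) = -14


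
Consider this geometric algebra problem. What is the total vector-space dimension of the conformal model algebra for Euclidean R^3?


The conformal model of R^3 uses Cl(4,1): the 3 Euclidean generators plus two extra orthogonal generators e+ (e+^2 = +1) and e- (e-^2 = -1), from which the null vectors e0, einf are built.
Number of generators m = 3 + 2 = 5.
dim Cl(p,q) = 2^m = 2^5 = 32


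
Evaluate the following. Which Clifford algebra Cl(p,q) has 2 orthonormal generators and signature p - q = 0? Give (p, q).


We need p + q = 2 and p - q = 0.
Adding: 2p = 2 + 0 = 2, so p = 1.
Then q = 2 - 1 = 1.
(p, q) = (1, 1)


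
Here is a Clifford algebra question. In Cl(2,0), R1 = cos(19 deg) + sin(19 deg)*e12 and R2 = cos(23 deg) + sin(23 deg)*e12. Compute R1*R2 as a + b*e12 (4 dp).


Same-plane rotors commute and their half-angles add:
R1*R2 = cos(a1 + a2) + sin(a1 + a2)*e12.
a1 + a2 = 19 + 23 = 42 deg
cos(42 deg) = 0.7431
sin(42 deg) = 0.6691
R1*R2 = 0.7431 + 0.6691*e12


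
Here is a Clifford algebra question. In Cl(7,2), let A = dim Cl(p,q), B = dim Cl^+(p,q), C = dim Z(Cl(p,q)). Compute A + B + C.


n = 7 + 2 = 9
Total dim = 2^9 = 512
Even subalgebra dim = 2^8 = 256
n is odd, so center dim = 2
Sum = 512 + 256 + 2 = 770


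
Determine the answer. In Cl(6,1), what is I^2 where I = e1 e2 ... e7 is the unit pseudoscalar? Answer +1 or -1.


The pseudoscalar I = e1...e_n (product of all n generators) of Cl(p,q) satisfies I^2 = (-1)^(q + n(n-1)/2).
p = 6, q = 1, n = p + q = 7
n(n-1)/2 = 7 * 6 / 2 = 21
Exponent = q + n(n-1)/2 = 1 + 21 = 22
I^2 = (-1)^22 = +1


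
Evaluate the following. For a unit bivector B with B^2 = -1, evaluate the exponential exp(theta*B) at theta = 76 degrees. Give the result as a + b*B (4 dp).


For a unit bivector B with B^2 = -1, the exponential series gives
e^(theta*B) = cos(theta) + sin(theta)*B (the GA analogue of Euler's formula).
theta = 76 degrees = 1.32645 rad
cos(76 deg) = 0.2419
sin(76 deg) = 0.9703
exp(theta*B) = 0.2419 + 0.9703*B


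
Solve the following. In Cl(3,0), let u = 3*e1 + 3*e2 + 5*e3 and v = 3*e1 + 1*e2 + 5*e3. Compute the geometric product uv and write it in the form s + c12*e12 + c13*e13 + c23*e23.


In Cl(3,0): e_i^2 = 1, e_ie_j = -e_je_i for i != j.
Scalar part = u . v = 3*3 + 3*1 + 5*5
= 9 + 3 + 25 = 37
e12 coeff = 3*1 - 3*3 = 3 - 9 = -6
e13 coeff = 3*5 - 5*3 = 15 - 15 = 0
e23 coeff = 3*5 - 5*1 = 15 - 5 = 10
uv = 37 - 6*e12 + 0*e13 + 10*e23


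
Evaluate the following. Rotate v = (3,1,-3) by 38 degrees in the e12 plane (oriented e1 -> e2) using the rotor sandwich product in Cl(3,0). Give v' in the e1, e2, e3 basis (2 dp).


Rotor R = cos(19deg) - sin(19deg)*e12
Rotation angle theta = 2 * 19 = 38 degrees in the e12 plane (e1 -> e2).
The component perpendicular to the plane (e3) is invariant: v'_3 = v3 = -3.00
cos(38deg) = 0.7880, sin(38deg) = 0.6157
v'_1 = v1*cos(theta) - v2*sin(theta) = 3*0.7880 - 1*0.6157 = 1.75
v'_2 = v1*sin(theta) + v2*cos(theta) = 3*0.6157 + 1*0.7880 = 2.63
v' = 1.75*e1 + 2.63*e2 - 3.00*e3


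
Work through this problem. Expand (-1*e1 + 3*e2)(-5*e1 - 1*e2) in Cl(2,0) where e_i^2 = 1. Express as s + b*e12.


Expand: (-1*e1 + 3*e2)(-5*e1 - 1*e2)
= (-1)*(-5)*e1e1 + (-1)*(-1)*e1e2 + 3*(-5)*e2e1 + 3*(-1)*e2e2
Using e1^2 = e2^2 = 1, e2e1 = -e1e2:
Scalar part s = (-1)*(-5) + 3*(-1) = 5 + (-3) = 2
Bivector part b = (-1)*(-1) - 3*(-5) = 1 - (-15) = 16
uv = 2 + 16*e12


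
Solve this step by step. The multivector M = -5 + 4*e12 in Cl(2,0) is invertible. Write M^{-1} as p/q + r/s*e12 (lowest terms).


M = -5 + 4*e12, where e12^2 = -1.
Since M commutes with its reverse ~M = a - b*e12, M * ~M = a^2 - b^2*e12^2 = a^2 + b^2.
So M^{-1} = ~M / (a^2 + b^2) = (a - b*e12)/(a^2 + b^2).
a^2 + b^2 = 25 + 16 = 41
Scalar part = -5/41 = -5/41
Bivector coeff = -4/41 = -4/41
M^{-1} = -5/41 - 4/41*e12


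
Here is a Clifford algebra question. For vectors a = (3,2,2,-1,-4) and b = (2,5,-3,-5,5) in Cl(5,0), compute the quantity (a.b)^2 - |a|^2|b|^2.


a . b = 3*2 + 2*5 + 2*(-3) + (-1)*(-5) + (-4)*5
= 6 + 10 + (-6) + 5 + (-20) = -5
|a|^2 = 3^2 + 2^2 + 2^2 + (-1)^2 + (-4)^2 = 34
|b|^2 = 2^2 + 5^2 + (-3)^2 + (-5)^2 + 5^2 = 88
(a.b)^2 = (-5)^2 = 25
|a|^2 * |b|^2 = 34 * 88 = 2992
Result = 25 - 2992 = -2967


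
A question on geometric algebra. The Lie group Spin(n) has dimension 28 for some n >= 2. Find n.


dim Spin(n) = dim so(n) = n(n-1)/2.
Solve n(n-1)/2 = 28, i.e. n^2 - n - 56 = 0.
Discriminant = 1 + 8*28 = 225
n = (1 + sqrt(225))/2 = (1 + 15)/2 = 8


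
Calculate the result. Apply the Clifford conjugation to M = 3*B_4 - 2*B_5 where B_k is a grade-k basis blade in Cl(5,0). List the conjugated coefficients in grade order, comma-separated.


Clifford conjugate sign for grade k: (-1)^(k(k+1)/2)
Grade 4: (-1)^(4*5/2) = (-1)^10 = 1, coeff 3 -> 3
Grade 5: (-1)^(5*6/2) = (-1)^15 = -1, coeff -2 -> 2
Conjugated coefficients: 3, 2


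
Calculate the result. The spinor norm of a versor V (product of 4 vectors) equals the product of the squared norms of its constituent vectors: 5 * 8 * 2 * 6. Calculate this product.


Spinor norm N(V) = |v1|^2 * |v2|^2 * ... * |v4|^2
= 5 * 8 * 2 * 6
Running product: 5, 40, 80, 480
N(V) = 480


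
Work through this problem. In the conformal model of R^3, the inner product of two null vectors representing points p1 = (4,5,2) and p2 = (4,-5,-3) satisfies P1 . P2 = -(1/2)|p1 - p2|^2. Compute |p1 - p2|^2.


p1 - p2 = (0, 10, 5)
|p1 - p2|^2 = 0^2 + 10^2 + 5^2
= 0 + 100 + 25
= 125


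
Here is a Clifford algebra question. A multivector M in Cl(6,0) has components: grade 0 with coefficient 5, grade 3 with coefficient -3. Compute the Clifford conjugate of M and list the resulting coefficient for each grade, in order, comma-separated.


Clifford conjugate sign for grade k: (-1)^(k(k+1)/2)
Grade 0: (-1)^(0*1/2) = (-1)^0 = 1, coeff 5 -> 5
Grade 3: (-1)^(3*4/2) = (-1)^6 = 1, coeff -3 -> -3
Conjugated coefficients: 5, -3


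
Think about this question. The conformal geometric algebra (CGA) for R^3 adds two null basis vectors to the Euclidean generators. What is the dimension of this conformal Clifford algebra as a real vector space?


The conformal model of R^3 uses Cl(4,1): the 3 Euclidean generators plus two extra orthogonal generators e+ (e+^2 = +1) and e- (e-^2 = -1), from which the null vectors e0, einf are built.
Number of generators m = 3 + 2 = 5.
dim Cl(p,q) = 2^m = 2^5 = 32


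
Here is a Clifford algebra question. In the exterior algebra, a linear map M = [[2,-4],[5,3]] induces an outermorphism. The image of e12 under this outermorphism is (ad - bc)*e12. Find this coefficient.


The outermorphism of a linear map f sends e1^e2 to f(e1)^f(e2).
f(e1) = 2*e1 + 5*e2
f(e2) = -4*e1 + 3*e2
f(e1) ^ f(e2) = (2*e1 + 5*e2) ^ (-4*e1 + 3*e2)
= 2*3*e12 + 5*(-4)*e21
= (6 - (-20))*e12
= 26*e12
Coefficient = 26


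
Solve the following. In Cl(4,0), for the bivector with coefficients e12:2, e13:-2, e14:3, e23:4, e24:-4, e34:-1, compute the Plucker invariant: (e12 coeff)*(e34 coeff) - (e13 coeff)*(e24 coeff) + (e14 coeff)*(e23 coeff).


Plucker relation: af - be + cd
a*f = 2*(-1) = -2
b*e = (-2)*(-4) = 8
c*d = 3*4 = 12
af - be + cd = -2 - 8 + 12
= 2


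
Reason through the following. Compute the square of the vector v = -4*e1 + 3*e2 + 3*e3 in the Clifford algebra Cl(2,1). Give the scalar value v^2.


v^2 = sum of c_i^2 * e_i^2
Positive signature terms (e_i^2 = +1): (-4)^2 + 3^2 = 25
Negative signature terms (e_j^2 = -1): 3^2 = 9
v^2 = 25 - 9 = 16


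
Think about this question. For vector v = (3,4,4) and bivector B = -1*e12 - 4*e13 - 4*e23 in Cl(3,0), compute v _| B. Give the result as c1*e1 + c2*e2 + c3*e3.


Left contraction v _| B = <vB>_1 (grade-1 part of the geometric product vB).
Using e1_|e12 = e2, e2_|e12 = -e1, e1_|e13 = e3, e3_|e13 = -e1, e2_|e23 = e3, e3_|e23 = -e2:
e1 coeff: -v2*b12 - v3*b13 = -(4)*(-1) - (4)*(-4) = 20
e2 coeff: v1*b12 - v3*b23 = (3)*(-1) - (4)*(-4) = 13
e3 coeff: v1*b13 + v2*b23 = (3)*(-4) + (4)*(-4) = -28
v _| B = 20*e1 + 13*e2 - 28*e3


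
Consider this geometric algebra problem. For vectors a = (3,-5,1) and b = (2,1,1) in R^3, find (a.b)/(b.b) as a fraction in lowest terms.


Projection coefficient = (a . b) / (b . b)
a . b = 3*2 + (-5)*1 + 1*1
= 6 + (-5) + 1 = 2
b . b = 2^2 + 1^2 + 1^2
= 4 + 1 + 1 = 6
Coefficient = 2/6
In lowest terms: 1/3


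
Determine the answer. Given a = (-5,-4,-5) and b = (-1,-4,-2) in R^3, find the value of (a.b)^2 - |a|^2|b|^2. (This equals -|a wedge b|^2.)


a . b = (-5)*(-1) + (-4)*(-4) + (-5)*(-2)
= 5 + 16 + 10 = 31
|a|^2 = (-5)^2 + (-4)^2 + (-5)^2 = 66
|b|^2 = (-1)^2 + (-4)^2 + (-2)^2 = 21
(a.b)^2 = 31^2 = 961
|a|^2 * |b|^2 = 66 * 21 = 1386
Result = 961 - 1386 = -425


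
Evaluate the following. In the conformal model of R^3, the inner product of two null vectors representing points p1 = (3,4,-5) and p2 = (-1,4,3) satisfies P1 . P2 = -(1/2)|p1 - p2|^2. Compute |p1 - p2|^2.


p1 - p2 = (4, 0, -8)
|p1 - p2|^2 = 4^2 + 0^2 + (-8)^2
= 16 + 0 + 64
= 80
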